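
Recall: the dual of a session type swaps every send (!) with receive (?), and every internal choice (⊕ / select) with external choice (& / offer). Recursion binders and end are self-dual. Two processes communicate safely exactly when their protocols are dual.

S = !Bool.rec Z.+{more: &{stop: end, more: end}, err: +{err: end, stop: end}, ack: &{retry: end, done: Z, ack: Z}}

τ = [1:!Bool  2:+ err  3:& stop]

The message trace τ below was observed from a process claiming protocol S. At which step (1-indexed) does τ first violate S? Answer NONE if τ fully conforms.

3

step 1: !Bool  ok  state: rec Z.…
step 2: + err  ok  state: +{err: end, stop: end}
step 3: got & stop, protocol expects + err or + stop  ✗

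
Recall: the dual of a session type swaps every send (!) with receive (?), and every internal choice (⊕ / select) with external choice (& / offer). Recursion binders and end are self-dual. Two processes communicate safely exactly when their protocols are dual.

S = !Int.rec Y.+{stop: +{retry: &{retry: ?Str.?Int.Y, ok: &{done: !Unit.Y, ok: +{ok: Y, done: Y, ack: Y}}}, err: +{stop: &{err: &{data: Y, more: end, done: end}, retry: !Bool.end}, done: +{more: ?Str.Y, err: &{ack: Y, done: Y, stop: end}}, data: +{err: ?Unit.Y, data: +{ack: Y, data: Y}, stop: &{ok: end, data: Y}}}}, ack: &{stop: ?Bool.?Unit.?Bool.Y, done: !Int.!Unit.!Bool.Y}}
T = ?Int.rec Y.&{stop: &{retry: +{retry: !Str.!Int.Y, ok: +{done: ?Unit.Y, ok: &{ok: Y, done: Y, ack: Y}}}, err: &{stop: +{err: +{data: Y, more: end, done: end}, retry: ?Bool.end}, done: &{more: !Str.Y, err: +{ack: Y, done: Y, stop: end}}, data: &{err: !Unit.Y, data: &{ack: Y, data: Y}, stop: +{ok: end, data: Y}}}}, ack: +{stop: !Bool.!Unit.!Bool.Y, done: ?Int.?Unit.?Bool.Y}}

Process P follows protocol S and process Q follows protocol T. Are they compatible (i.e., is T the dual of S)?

YES

!Int ‖ ?Int  ok
  rec Y ‖ rec Y  ok (μ self-dual)
    +{stop,ack} ‖ &{stop,ack}  ok label sets agree
      [stop]
        +{retry,err} ‖ &{retry,err}  ok label sets agree
          [retry]
            &{retry,ok} ‖ +{retry,ok}  ok label sets agree
              [retry]
                ?Str ‖ !Str  ok
                  ?Int ‖ !Int  ok
                    Y ‖ Y  ok
              [ok]
                &{done,ok} ‖ +{done,ok}  ok label sets agree
                  [done]
                    !Unit ‖ ?Unit  ok
                      Y ‖ Y  ok
                  [ok]
                    +{ok,done,ack} ‖ &{ok,done,ack}  ok label sets agree
                      [ok]
                        Y ‖ Y  ok
                      [done]
                        Y ‖ Y  ok
                      [ack]
                        Y ‖ Y  ok
          [err]
            +{stop,done,data} ‖ &{stop,done,data}  ok label sets agree
              [stop]
                &{err,retry} ‖ +{err,retry}  ok label sets agree
                  [err]
                    &{data,more,done} ‖ +{data,more,done}  ok label sets agree
                      [data]
                        Y ‖ Y  ok
                      [more]
                        end ‖ end  ok
                      [done]
                        end ‖ end  ok
                  [retry]
                    !Bool ‖ ?Bool  ok
                      end ‖ end  ok
              [done]
                +{more,err} ‖ &{more,err}  ok label sets agree
                  [more]
                    ?Str ‖ !Str  ok
                      Y ‖ Y  ok
                  [err]
                    &{ack,done,stop} ‖ +{ack,done,stop}  ok label sets agree
                      [ack]
                        Y ‖ Y  ok
                      [done]
                        Y ‖ Y  ok
                      [stop]
                        end ‖ end  ok
              [data]
                +{err,data,stop} ‖ &{err,data,stop}  ok label sets agree
                  [err]
                    ?Unit ‖ !Unit  ok
                      Y ‖ Y  ok
                  [data]
                    +{ack,data} ‖ &{ack,data}  ok label sets agree
                      [ack]
                        Y ‖ Y  ok
                      [data]
                        Y ‖ Y  ok
                  [stop]
                    &{ok,data} ‖ +{ok,data}  ok label sets agree
                      [ok]
                        end ‖ end  ok
                      [data]
                        Y ‖ Y  ok
      [ack]
        &{stop,done} ‖ +{stop,done}  ok label sets agree
          [stop]
            ?Bool ‖ !Bool  ok
              ?Unit ‖ !Unit  ok
                ?Bool ‖ !Bool  ok
                  Y ‖ Y  ok
          [done]
            !Int ‖ ?Int  ok
              !Unit ‖ ?Unit  ok
                !Bool ‖ ?Bool  ok
                  Y ‖ Y  ok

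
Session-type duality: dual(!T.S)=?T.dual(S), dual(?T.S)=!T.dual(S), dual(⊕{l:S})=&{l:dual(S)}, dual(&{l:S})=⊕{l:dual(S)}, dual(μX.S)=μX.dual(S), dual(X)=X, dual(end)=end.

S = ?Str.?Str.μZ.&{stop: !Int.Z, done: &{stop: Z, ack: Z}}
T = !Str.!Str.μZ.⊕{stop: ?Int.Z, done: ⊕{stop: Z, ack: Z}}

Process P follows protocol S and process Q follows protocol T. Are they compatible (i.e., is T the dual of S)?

YES

?Str ‖ !Str  match
  ?Str ‖ !Str  match
    μZ ‖ μZ  match (rec unchanged)
      &{stop,done} ‖ ⊕{stop,done}  match label sets agree
        • stop:
          !Int ‖ ?Int  match
            Z ‖ Z  match
        • done:
          &{stop,ack} ‖ ⊕{stop,ack}  match label sets agree
            • stop:
              Z ‖ Z  match
            • ack:
              Z ‖ Z  match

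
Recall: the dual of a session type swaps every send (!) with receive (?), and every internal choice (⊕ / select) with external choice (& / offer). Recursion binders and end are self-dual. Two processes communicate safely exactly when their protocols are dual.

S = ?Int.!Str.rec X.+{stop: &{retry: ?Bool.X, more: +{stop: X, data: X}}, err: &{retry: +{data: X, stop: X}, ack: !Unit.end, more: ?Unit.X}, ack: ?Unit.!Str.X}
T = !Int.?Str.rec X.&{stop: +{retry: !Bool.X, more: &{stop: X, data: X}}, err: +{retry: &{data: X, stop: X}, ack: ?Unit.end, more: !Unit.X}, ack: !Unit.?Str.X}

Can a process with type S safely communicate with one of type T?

?Int vs !Int  match
  !Str vs ?Str  match
    rec X vs rec X  match (μ self-dual)
      +{stop,err,ack} vs &{stop,err,ack}  match labels match
        case stop:
          &{retry,more} vs +{retry,more}  match labels match
            case retry:
              ?Bool vs !Bool  match
                X vs X  match
            case more:
              +{stop,data} vs &{stop,data}  match labels match
                case stop:
                  X vs X  match
                case data:
                  X vs X  match
        case err:
          &{retry,ack,more} vs +{retry,ack,more}  match labels match
            case retry:
              +{data,stop} vs &{data,stop}  match labels match
                case data:
                  X vs X  match
                case stop:
                  X vs X  match
            case ack:
              !Unit vs ?Unit  match
                end vs end  match
            case more:
              ?Unit vs !Unit  match
                X vs X  match
        case ack:
          ?Unit vs !Unit  match
            !Str vs ?Str  match
              X vs X  match

YES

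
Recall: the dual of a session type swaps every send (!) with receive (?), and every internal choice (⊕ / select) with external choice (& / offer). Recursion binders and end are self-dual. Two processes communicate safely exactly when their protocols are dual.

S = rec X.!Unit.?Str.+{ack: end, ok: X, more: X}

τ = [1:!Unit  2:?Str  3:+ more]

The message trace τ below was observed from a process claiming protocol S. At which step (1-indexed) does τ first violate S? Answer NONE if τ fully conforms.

[1] !Unit  ✓  now at ?Str.+{ack: end, ok: rec X.…, more: rec X.…}
[2] ?Str  ✓  now at +{ack: end, ok: rec X.…, more: rec X.…}
[3] + more  ✓  now at rec X.…
τ conforms to S (length 3)

NONE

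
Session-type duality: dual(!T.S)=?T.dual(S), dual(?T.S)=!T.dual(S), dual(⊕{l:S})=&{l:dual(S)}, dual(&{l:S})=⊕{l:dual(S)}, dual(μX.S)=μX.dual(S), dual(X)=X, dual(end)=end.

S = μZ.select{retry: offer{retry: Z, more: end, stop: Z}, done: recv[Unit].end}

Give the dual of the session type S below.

μZ.offer{retry: select{retry: Z, more: end, stop: Z}, done: send[Unit].end}

μZ → μZ  (binder kept)
  select{retry,done} → offer{retry,done}  (⊕→&)
    • retry:
      offer{retry,more,stop} → select{retry,more,stop}  (offer→select)
        • retry:
          dual(Z) = Z
        • more:
          dual(end) = end
        • stop:
          dual(Z) = Z
    • done:
      recv[Unit] → send[Unit]
        dual(end) = end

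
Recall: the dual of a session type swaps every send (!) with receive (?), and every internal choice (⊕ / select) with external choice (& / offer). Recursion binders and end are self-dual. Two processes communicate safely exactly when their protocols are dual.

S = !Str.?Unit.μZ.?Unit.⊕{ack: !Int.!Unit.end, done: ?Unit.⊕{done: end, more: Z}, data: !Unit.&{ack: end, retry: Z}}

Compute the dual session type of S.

?Str.!Unit.μZ.!Unit.&{ack: ?Int.?Unit.end, done: !Unit.&{done: end, more: Z}, data: ?Unit.⊕{ack: end, retry: Z}}

!Str → ?Str
  ?Unit → !Unit
    μZ → μZ  (binder kept)
      ?Unit → !Unit
        ⊕{ack,done,data} → &{ack,done,data}  (internal→external)
          case ack:
            !Int → ?Int
              !Unit → ?Unit
                end ↦ end
          case done:
            ?Unit → !Unit
              ⊕{done,more} → &{done,more}  (internal→external)
                case done:
                  end ↦ end
                case more:
                  Z ↦ Z
          case data:
            !Unit → ?Unit
              &{ack,retry} → ⊕{ack,retry}  (offer→select)
                case ack:
                  end ↦ end
                case retry:
                  Z ↦ Z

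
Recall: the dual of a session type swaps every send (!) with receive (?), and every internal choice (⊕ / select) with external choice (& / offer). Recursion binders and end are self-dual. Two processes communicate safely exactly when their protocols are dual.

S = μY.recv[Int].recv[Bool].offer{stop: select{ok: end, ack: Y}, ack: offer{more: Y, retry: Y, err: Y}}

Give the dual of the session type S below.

μY → μY  (rec unchanged)
  recv[Int] → send[Int]
    recv[Bool] → send[Bool]
      offer{stop,ack} → select{stop,ack}  (&→⊕)
        case stop:
          select{ok,ack} → offer{ok,ack}  (select→offer)
            case ok:
              end ↦ end
            case ack:
              Y ↦ Y
        case ack:
          offer{more,retry,err} → select{more,retry,err}  (&→⊕)
            case more:
              Y ↦ Y
            case retry:
              Y ↦ Y
            case err:
              Y ↦ Y

μY.send[Int].send[Bool].select{stop: offer{ok: end, ack: Y}, ack: select{more: Y, retry: Y, err: Y}}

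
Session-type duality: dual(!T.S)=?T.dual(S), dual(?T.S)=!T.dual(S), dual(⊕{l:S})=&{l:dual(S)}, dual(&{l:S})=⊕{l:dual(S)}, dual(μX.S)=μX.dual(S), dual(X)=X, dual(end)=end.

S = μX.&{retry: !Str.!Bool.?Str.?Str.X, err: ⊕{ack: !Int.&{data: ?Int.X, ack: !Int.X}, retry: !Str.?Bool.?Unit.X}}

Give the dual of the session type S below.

μX ↦ μX  (rec unchanged)
  &{retry,err} ↦ ⊕{retry,err}  (external→internal)
    case retry:
      !Str ↦ ?Str
        !Bool ↦ ?Bool
          ?Str ↦ !Str
            ?Str ↦ !Str
              X self-dual
    case err:
      ⊕{ack,retry} ↦ &{ack,retry}  (⊕→&)
        case ack:
          !Int ↦ ?Int
            &{data,ack} ↦ ⊕{data,ack}  (external→internal)
              case data:
                ?Int ↦ !Int
                  X self-dual
              case ack:
                !Int ↦ ?Int
                  X self-dual
        case retry:
          !Str ↦ ?Str
            ?Bool ↦ !Bool
              ?Unit ↦ !Unit
                X self-dual

μX.⊕{retry: ?Str.?Bool.!Str.!Str.X, err: &{ack: ?Int.⊕{data: !Int.X, ack: ?Int.X}, retry: ?Str.!Bool.!Unit.X}}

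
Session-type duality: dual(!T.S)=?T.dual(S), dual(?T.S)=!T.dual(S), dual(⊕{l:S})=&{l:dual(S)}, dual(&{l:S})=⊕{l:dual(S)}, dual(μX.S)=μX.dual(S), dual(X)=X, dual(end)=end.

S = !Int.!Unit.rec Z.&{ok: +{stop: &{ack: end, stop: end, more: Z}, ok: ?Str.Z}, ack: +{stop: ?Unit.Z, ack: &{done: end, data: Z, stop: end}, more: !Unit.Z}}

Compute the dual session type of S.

?Int.?Unit.rec Z.+{ok: &{stop: +{ack: end, stop: end, more: Z}, ok: !Str.Z}, ack: &{stop: !Unit.Z, ack: +{done: end, data: Z, stop: end}, more: ?Unit.Z}}

!Int → ?Int
  !Unit → ?Unit
    rec Z → rec Z  (rec unchanged)
      &{ok,ack} → +{ok,ack}  (offer→select)
        [ok]
          +{stop,ok} → &{stop,ok}  (select→offer)
            [stop]
              &{ack,stop,more} → +{ack,stop,more}  (offer→select)
                [ack]
                  dual(end) = end
                [stop]
                  dual(end) = end
                [more]
                  dual(Z) = Z
            [ok]
              ?Str → !Str
                dual(Z) = Z
        [ack]
          +{stop,ack,more} → &{stop,ack,more}  (select→offer)
            [stop]
              ?Unit → !Unit
                dual(Z) = Z
            [ack]
              &{done,data,stop} → +{done,data,stop}  (offer→select)
                [done]
                  dual(end) = end
                [data]
                  dual(Z) = Z
                [stop]
                  dual(end) = end
            [more]
              !Unit → ?Unit
                dual(Z) = Z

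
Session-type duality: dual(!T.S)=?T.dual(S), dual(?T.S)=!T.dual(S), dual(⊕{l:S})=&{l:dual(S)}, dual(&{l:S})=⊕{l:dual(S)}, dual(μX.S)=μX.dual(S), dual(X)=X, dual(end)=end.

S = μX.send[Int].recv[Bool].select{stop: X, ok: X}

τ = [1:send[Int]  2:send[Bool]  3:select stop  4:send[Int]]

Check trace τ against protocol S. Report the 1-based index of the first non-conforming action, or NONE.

2

@1 send[Int]  match  residual = recv[Bool].select{stop: μX.…, ok: μX.…}
@2 got send[Bool], protocol expects recv[Bool]  ✗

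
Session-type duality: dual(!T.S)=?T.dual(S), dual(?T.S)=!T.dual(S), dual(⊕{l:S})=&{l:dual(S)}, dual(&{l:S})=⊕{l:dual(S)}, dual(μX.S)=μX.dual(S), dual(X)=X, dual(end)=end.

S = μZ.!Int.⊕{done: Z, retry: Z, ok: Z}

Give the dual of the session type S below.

μZ.?Int.&{done: Z, retry: Z, ok: Z}

μZ → μZ  (binder kept)
  !Int → ?Int
    ⊕{done,retry,ok} → &{done,retry,ok}  (⊕→&)
      case done:
        Z ↦ Z
      case retry:
        Z ↦ Z
      case ok:
        Z ↦ Z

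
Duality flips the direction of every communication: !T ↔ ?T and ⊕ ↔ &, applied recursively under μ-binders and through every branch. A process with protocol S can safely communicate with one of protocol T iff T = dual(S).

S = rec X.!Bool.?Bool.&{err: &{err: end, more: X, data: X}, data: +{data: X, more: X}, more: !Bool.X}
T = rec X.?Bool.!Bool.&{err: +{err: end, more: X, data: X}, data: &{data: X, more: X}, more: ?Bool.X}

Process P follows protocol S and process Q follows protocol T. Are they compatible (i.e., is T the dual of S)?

NO

rec X ‖ rec X  match (binder kept)
  !Bool ‖ ?Bool  match
    ?Bool ‖ !Bool  match
      &{err,data,more} ‖ &{err,data,more}  ✗ choice polarity not flipped — not dual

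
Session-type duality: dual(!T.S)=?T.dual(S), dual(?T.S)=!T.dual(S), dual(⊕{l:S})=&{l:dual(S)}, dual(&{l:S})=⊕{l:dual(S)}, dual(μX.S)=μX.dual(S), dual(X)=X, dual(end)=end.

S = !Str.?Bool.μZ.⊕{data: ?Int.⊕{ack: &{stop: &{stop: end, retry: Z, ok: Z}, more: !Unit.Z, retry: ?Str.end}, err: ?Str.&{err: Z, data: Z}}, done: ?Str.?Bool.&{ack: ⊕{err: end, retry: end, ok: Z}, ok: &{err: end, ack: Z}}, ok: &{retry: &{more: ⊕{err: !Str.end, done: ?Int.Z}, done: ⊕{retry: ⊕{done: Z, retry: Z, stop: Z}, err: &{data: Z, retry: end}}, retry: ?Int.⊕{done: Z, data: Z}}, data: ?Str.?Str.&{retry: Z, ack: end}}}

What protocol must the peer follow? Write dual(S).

!Str ↦ ?Str
  ?Bool ↦ !Bool
    μZ ↦ μZ  (μ self-dual)
      ⊕{data,done,ok} ↦ &{data,done,ok}  (⊕→&)
        • data:
          ?Int ↦ !Int
            ⊕{ack,err} ↦ &{ack,err}  (⊕→&)
              • ack:
                &{stop,more,retry} ↦ ⊕{stop,more,retry}  (&→⊕)
                  • stop:
                    &{stop,retry,ok} ↦ ⊕{stop,retry,ok}  (&→⊕)
                      • stop:
                        dual(end) = end
                      • retry:
                        dual(Z) = Z
                      • ok:
                        dual(Z) = Z
                  • more:
                    !Unit ↦ ?Unit
                      dual(Z) = Z
                  • retry:
                    ?Str ↦ !Str
                      dual(end) = end
              • err:
                ?Str ↦ !Str
                  &{err,data} ↦ ⊕{err,data}  (&→⊕)
                    • err:
                      dual(Z) = Z
                    • data:
                      dual(Z) = Z
        • done:
          ?Str ↦ !Str
            ?Bool ↦ !Bool
              &{ack,ok} ↦ ⊕{ack,ok}  (&→⊕)
                • ack:
                  ⊕{err,retry,ok} ↦ &{err,retry,ok}  (⊕→&)
                    • err:
                      dual(end) = end
                    • retry:
                      dual(end) = end
                    • ok:
                      dual(Z) = Z
                • ok:
                  &{err,ack} ↦ ⊕{err,ack}  (&→⊕)
                    • err:
                      dual(end) = end
                    • ack:
                      dual(Z) = Z
        • ok:
          &{retry,data} ↦ ⊕{retry,data}  (&→⊕)
            • retry:
              &{more,done,retry} ↦ ⊕{more,done,retry}  (&→⊕)
                • more:
                  ⊕{err,done} ↦ &{err,done}  (⊕→&)
                    • err:
                      !Str ↦ ?Str
                        dual(end) = end
                    • done:
                      ?Int ↦ !Int
                        dual(Z) = Z
                • done:
                  ⊕{retry,err} ↦ &{retry,err}  (⊕→&)
                    • retry:
                      ⊕{done,retry,stop} ↦ &{done,retry,stop}  (⊕→&)
                        • done:
                          dual(Z) = Z
                        • retry:
                          dual(Z) = Z
                        • stop:
                          dual(Z) = Z
                    • err:
                      &{data,retry} ↦ ⊕{data,retry}  (&→⊕)
                        • data:
                          dual(Z) = Z
                        • retry:
                          dual(end) = end
                • retry:
                  ?Int ↦ !Int
                    ⊕{done,data} ↦ &{done,data}  (⊕→&)
                      • done:
                        dual(Z) = Z
                      • data:
                        dual(Z) = Z
            • data:
              ?Str ↦ !Str
                ?Str ↦ !Str
                  &{retry,ack} ↦ ⊕{retry,ack}  (&→⊕)
                    • retry:
                      dual(Z) = Z
                    • ack:
                      dual(end) = end

?Str.!Bool.μZ.&{data: !Int.&{ack: ⊕{stop: ⊕{stop: end, retry: Z, ok: Z}, more: ?Unit.Z, retry: !Str.end}, err: !Str.⊕{err: Z, data: Z}}, done: !Str.!Bool.⊕{ack: &{err: end, retry: end, ok: Z}, ok: ⊕{err: end, ack: Z}}, ok: ⊕{retry: ⊕{more: &{err: ?Str.end, done: !Int.Z}, done: &{retry: &{done: Z, retry: Z, stop: Z}, err: ⊕{data: Z, retry: end}}, retry: !Int.&{done: Z, data: Z}}, data: !Str.!Str.⊕{retry: Z, ack: end}}}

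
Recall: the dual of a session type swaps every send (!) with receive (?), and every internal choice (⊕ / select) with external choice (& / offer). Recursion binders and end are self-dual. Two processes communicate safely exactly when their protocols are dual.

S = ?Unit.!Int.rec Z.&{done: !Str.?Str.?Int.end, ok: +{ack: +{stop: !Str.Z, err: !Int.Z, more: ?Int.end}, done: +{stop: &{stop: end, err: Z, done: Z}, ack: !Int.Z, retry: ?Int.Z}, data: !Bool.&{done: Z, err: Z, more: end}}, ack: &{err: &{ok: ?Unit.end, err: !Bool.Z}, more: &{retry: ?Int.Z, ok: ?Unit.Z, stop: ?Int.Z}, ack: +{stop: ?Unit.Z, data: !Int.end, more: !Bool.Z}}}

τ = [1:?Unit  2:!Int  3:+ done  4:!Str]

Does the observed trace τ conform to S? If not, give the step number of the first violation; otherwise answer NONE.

[1] ?Unit  match  now at !Int.rec Z.…
[2] !Int  match  now at rec Z.…
[3] got + done, protocol expects & done or & ok or & ack  ✗

3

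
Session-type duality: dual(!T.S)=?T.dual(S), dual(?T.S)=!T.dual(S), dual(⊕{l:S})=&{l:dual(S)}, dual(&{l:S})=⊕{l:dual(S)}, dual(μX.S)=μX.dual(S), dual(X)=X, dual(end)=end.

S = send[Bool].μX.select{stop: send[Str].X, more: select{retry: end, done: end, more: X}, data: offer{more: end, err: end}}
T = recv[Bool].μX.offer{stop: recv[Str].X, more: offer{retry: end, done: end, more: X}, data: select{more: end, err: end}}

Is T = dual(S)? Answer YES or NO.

YES

send[Bool] vs recv[Bool]  ✓
  μX vs μX  ✓ (binder kept)
    select{stop,more,data} vs offer{stop,more,data}  ✓ labels match
      [stop]
        send[Str] vs recv[Str]  ✓
          X vs X  ✓
      [more]
        select{retry,done,more} vs offer{retry,done,more}  ✓ labels match
          [retry]
            end vs end  ✓
          [done]
            end vs end  ✓
          [more]
            X vs X  ✓
      [data]
        offer{more,err} vs select{more,err}  ✓ labels match
          [more]
            end vs end  ✓
          [err]
            end vs end  ✓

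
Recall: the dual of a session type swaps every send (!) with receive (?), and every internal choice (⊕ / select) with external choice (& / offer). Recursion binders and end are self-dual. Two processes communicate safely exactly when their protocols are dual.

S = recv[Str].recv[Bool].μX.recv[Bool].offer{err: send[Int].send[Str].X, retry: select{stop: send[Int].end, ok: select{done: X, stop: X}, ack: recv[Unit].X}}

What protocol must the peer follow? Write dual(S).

send[Str].send[Bool].μX.send[Bool].select{err: recv[Int].recv[Str].X, retry: offer{stop: recv[Int].end, ok: offer{done: X, stop: X}, ack: send[Unit].X}}

recv[Str] → send[Str]
  recv[Bool] → send[Bool]
    μX → μX  (rec unchanged)
      recv[Bool] → send[Bool]
        offer{err,retry} → select{err,retry}  (external→internal)
          [err]
            send[Int] → recv[Int]
              send[Str] → recv[Str]
                X ↦ X
          [retry]
            select{stop,ok,ack} → offer{stop,ok,ack}  (internal→external)
              [stop]
                send[Int] → recv[Int]
                  end ↦ end
              [ok]
                select{done,stop} → offer{done,stop}  (internal→external)
                  [done]
                    X ↦ X
                  [stop]
                    X ↦ X
              [ack]
                recv[Unit] → send[Unit]
                  X ↦ X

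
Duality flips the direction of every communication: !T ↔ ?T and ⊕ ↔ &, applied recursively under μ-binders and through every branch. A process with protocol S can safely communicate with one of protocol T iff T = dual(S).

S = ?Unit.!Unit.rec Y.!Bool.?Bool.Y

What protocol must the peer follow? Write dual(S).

!Unit.?Unit.rec Y.?Bool.!Bool.Y

?Unit = !Unit
  !Unit = ?Unit
    rec Y = rec Y  (rec unchanged)
      !Bool = ?Bool
        ?Bool = !Bool
          Y ↦ Y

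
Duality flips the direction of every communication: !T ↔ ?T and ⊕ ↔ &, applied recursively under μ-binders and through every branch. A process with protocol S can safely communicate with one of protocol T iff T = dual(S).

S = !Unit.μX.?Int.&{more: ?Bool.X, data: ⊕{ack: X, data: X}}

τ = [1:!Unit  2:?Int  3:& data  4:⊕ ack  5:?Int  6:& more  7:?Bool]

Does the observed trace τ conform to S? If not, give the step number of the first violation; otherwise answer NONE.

NONE

@1 !Unit  ok  cont: μX.…
@2 ?Int  ok  cont: &{more: ?Bool.μX.…, data: ⊕{ack: μX.…, data: μX.…}}
@3 & data  ok  cont: ⊕{ack: μX.…, data: μX.…}
@4 ⊕ ack  ok  cont: μX.…
@5 ?Int  ok  cont: &{more: ?Bool.μX.…, data: ⊕{ack: μX.…, data: μX.…}}
@6 & more  ok  cont: ?Bool.μX.…
@7 ?Bool  ok  cont: μX.…
all 7 steps conform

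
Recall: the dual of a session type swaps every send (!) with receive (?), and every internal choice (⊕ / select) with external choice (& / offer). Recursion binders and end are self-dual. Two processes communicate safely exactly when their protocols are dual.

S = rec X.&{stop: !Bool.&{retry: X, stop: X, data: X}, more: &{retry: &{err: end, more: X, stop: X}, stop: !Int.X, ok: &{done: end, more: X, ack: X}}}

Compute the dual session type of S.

rec X.+{stop: ?Bool.+{retry: X, stop: X, data: X}, more: +{retry: +{err: end, more: X, stop: X}, stop: ?Int.X, ok: +{done: end, more: X, ack: X}}}

rec X = rec X  (binder kept)
  &{stop,more} = +{stop,more}  (offer→select)
    • stop:
      !Bool = ?Bool
        &{retry,stop,data} = +{retry,stop,data}  (offer→select)
          • retry:
            X ↦ X
          • stop:
            X ↦ X
          • data:
            X ↦ X
    • more:
      &{retry,stop,ok} = +{retry,stop,ok}  (offer→select)
        • retry:
          &{err,more,stop} = +{err,more,stop}  (offer→select)
            • err:
              end ↦ end
            • more:
              X ↦ X
            • stop:
              X ↦ X
        • stop:
          !Int = ?Int
            X ↦ X
        • ok:
          &{done,more,ack} = +{done,more,ack}  (offer→select)
            • done:
              end ↦ end
            • more:
              X ↦ X
            • ack:
              X ↦ X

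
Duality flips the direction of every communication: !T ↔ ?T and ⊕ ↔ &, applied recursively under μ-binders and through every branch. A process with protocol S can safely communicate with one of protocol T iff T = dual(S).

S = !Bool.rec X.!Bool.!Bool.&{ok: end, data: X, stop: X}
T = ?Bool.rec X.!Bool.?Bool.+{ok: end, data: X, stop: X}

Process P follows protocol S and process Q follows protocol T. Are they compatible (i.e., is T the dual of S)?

NO

!Bool | ?Bool  ok
  rec X | rec X  ok (binder kept)
    !Bool | !Bool  ✗ same direction on both sides — not dual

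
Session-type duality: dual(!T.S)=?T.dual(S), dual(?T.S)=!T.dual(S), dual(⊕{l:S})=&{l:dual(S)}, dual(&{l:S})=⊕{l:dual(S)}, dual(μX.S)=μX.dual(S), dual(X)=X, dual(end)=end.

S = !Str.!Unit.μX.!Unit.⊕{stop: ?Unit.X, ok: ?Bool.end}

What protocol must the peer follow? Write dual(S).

?Str.?Unit.μX.?Unit.&{stop: !Unit.X, ok: !Bool.end}

!Str ↦ ?Str
  !Unit ↦ ?Unit
    μX ↦ μX  (μ self-dual)
      !Unit ↦ ?Unit
        ⊕{stop,ok} ↦ &{stop,ok}  (select→offer)
          • stop:
            ?Unit ↦ !Unit
              X self-dual
          • ok:
            ?Bool ↦ !Bool
              end self-dual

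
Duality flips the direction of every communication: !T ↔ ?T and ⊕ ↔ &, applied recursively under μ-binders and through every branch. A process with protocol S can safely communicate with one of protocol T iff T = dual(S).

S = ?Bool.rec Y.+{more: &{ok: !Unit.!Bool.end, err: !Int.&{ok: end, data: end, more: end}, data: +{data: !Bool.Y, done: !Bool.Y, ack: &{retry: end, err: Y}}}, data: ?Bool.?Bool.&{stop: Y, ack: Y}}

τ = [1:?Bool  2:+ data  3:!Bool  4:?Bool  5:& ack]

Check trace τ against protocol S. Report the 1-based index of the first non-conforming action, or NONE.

step 1: ?Bool  ✓  cont: rec Y.…
step 2: + data  ✓  cont: ?Bool.?Bool.&{stop: rec Y.…, ack: rec Y.…}
step 3: got !Bool, protocol expects ?Bool  ✗

3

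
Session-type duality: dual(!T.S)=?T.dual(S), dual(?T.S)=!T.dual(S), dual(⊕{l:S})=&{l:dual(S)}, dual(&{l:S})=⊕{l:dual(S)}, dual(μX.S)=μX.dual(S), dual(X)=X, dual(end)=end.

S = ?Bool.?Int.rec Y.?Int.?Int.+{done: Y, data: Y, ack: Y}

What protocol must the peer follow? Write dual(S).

!Bool.!Int.rec Y.!Int.!Int.&{done: Y, data: Y, ack: Y}

?Bool = !Bool
  ?Int = !Int
    rec Y = rec Y  (μ self-dual)
      ?Int = !Int
        ?Int = !Int
          +{done,data,ack} = &{done,data,ack}  (⊕→&)
            [done]
              Y ↦ Y
            [data]
              Y ↦ Y
            [ack]
              Y ↦ Y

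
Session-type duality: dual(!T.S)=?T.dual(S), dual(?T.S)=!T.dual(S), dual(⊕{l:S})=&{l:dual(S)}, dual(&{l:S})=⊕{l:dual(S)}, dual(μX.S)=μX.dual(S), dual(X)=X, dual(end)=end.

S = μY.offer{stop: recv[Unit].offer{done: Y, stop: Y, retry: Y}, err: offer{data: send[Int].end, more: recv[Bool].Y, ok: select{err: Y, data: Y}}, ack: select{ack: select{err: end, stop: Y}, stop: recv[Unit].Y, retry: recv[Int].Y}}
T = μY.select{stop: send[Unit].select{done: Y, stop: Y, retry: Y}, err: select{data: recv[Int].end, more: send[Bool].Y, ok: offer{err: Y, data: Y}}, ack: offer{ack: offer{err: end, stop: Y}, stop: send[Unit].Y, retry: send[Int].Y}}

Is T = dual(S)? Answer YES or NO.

μY ‖ μY  match (binder kept)
  offer{stop,err,ack} ‖ select{stop,err,ack}  match labels match
    [stop]
      recv[Unit] ‖ send[Unit]  match
        offer{done,stop,retry} ‖ select{done,stop,retry}  match labels match
          [done]
            Y ‖ Y  match
          [stop]
            Y ‖ Y  match
          [retry]
            Y ‖ Y  match
    [err]
      offer{data,more,ok} ‖ select{data,more,ok}  match labels match
        [data]
          send[Int] ‖ recv[Int]  match
            end ‖ end  match
        [more]
          recv[Bool] ‖ send[Bool]  match
            Y ‖ Y  match
        [ok]
          select{err,data} ‖ offer{err,data}  match labels match
            [err]
              Y ‖ Y  match
            [data]
              Y ‖ Y  match
    [ack]
      select{ack,stop,retry} ‖ offer{ack,stop,retry}  match labels match
        [ack]
          select{err,stop} ‖ offer{err,stop}  match labels match
            [err]
              end ‖ end  match
            [stop]
              Y ‖ Y  match
        [stop]
          recv[Unit] ‖ send[Unit]  match
            Y ‖ Y  match
        [retry]
          recv[Int] ‖ send[Int]  match
            Y ‖ Y  match

YES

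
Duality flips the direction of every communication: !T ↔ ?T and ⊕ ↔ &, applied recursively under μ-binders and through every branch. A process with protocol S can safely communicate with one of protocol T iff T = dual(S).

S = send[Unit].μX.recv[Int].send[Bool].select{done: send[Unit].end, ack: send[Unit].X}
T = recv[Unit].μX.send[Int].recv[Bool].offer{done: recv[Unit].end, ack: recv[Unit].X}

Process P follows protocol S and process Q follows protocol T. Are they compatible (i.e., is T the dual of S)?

YES

send[Unit] ‖ recv[Unit]  match
  μX ‖ μX  match (rec unchanged)
    recv[Int] ‖ send[Int]  match
      send[Bool] ‖ recv[Bool]  match
        select{done,ack} ‖ offer{done,ack}  match label sets agree
          case done:
            send[Unit] ‖ recv[Unit]  match
              end ‖ end  match
          case ack:
            send[Unit] ‖ recv[Unit]  match
              X ‖ X  match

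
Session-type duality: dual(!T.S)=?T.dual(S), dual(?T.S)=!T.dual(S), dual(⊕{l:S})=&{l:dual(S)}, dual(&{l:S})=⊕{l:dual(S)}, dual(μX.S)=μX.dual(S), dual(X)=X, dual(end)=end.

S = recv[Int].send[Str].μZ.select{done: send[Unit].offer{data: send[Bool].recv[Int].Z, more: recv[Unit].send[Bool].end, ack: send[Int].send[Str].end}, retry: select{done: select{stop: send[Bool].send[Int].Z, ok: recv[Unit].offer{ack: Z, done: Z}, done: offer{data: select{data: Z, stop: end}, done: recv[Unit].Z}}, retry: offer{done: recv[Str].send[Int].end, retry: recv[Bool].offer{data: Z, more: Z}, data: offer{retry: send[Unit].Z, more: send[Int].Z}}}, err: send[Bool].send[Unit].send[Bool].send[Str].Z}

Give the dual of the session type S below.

recv[Int] ↦ send[Int]
  send[Str] ↦ recv[Str]
    μZ ↦ μZ  (rec unchanged)
      select{done,retry,err} ↦ offer{done,retry,err}  (internal→external)
        [done]
          send[Unit] ↦ recv[Unit]
            offer{data,more,ack} ↦ select{data,more,ack}  (external→internal)
              [data]
                send[Bool] ↦ recv[Bool]
                  recv[Int] ↦ send[Int]
                    Z self-dual
              [more]
                recv[Unit] ↦ send[Unit]
                  send[Bool] ↦ recv[Bool]
                    end self-dual
              [ack]
                send[Int] ↦ recv[Int]
                  send[Str] ↦ recv[Str]
                    end self-dual
        [retry]
          select{done,retry} ↦ offer{done,retry}  (internal→external)
            [done]
              select{stop,ok,done} ↦ offer{stop,ok,done}  (internal→external)
                [stop]
                  send[Bool] ↦ recv[Bool]
                    send[Int] ↦ recv[Int]
                      Z self-dual
                [ok]
                  recv[Unit] ↦ send[Unit]
                    offer{ack,done} ↦ select{ack,done}  (external→internal)
                      [ack]
                        Z self-dual
                      [done]
                        Z self-dual
                [done]
                  offer{data,done} ↦ select{data,done}  (external→internal)
                    [data]
                      select{data,stop} ↦ offer{data,stop}  (internal→external)
                        [data]
                          Z self-dual
                        [stop]
                          end self-dual
                    [done]
                      recv[Unit] ↦ send[Unit]
                        Z self-dual
            [retry]
              offer{done,retry,data} ↦ select{done,retry,data}  (external→internal)
                [done]
                  recv[Str] ↦ send[Str]
                    send[Int] ↦ recv[Int]
                      end self-dual
                [retry]
                  recv[Bool] ↦ send[Bool]
                    offer{data,more} ↦ select{data,more}  (external→internal)
                      [data]
                        Z self-dual
                      [more]
                        Z self-dual
                [data]
                  offer{retry,more} ↦ select{retry,more}  (external→internal)
                    [retry]
                      send[Unit] ↦ recv[Unit]
                        Z self-dual
                    [more]
                      send[Int] ↦ recv[Int]
                        Z self-dual
        [err]
          send[Bool] ↦ recv[Bool]
            send[Unit] ↦ recv[Unit]
              send[Bool] ↦ recv[Bool]
                send[Str] ↦ recv[Str]
                  Z self-dual

send[Int].recv[Str].μZ.offer{done: recv[Unit].select{data: recv[Bool].send[Int].Z, more: send[Unit].recv[Bool].end, ack: recv[Int].recv[Str].end}, retry: offer{done: offer{stop: recv[Bool].recv[Int].Z, ok: send[Unit].select{ack: Z, done: Z}, done: select{data: offer{data: Z, stop: end}, done: send[Unit].Z}}, retry: select{done: send[Str].recv[Int].end, retry: send[Bool].select{data: Z, more: Z}, data: select{retry: recv[Unit].Z, more: recv[Int].Z}}}, err: recv[Bool].recv[Unit].recv[Bool].recv[Str].Z}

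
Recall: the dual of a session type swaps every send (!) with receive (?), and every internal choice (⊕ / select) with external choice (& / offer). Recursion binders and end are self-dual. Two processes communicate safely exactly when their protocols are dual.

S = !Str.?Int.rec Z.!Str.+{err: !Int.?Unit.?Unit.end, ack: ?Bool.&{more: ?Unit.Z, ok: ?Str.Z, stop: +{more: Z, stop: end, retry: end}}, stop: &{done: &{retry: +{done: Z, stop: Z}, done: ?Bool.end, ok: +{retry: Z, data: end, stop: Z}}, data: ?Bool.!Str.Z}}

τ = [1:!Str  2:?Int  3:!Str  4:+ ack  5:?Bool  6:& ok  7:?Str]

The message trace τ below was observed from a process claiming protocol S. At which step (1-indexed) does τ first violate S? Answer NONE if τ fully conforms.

[1] !Str  ok  cont: ?Int.rec Z.…
[2] ?Int  ok  cont: rec Z.…
[3] !Str  ok  cont: +{err: !Int.?Unit.?Unit.end, ack: ?Bool.&{more: ?Unit.rec Z.…, ok: ?Str.rec Z.…, stop: +{more: rec Z.…, stop: end, retry: end}}, stop: &{done: &{retry: +{done: rec Z.…, stop: rec Z.…}, done: ?Bool.end, ok: +{retry: rec Z.…, data: end, stop: rec Z.…}}, data: ?Bool.!Str.rec Z.…}}
[4] + ack  ok  cont: ?Bool.&{more: ?Unit.rec Z.…, ok: ?Str.rec Z.…, stop: +{more: rec Z.…, stop: end, retry: end}}
[5] ?Bool  ok  cont: &{more: ?Unit.rec Z.…, ok: ?Str.rec Z.…, stop: +{more: rec Z.…, stop: end, retry: end}}
[6] & ok  ok  cont: ?Str.rec Z.…
[7] ?Str  ok  cont: rec Z.…
all 7 steps conform

NONE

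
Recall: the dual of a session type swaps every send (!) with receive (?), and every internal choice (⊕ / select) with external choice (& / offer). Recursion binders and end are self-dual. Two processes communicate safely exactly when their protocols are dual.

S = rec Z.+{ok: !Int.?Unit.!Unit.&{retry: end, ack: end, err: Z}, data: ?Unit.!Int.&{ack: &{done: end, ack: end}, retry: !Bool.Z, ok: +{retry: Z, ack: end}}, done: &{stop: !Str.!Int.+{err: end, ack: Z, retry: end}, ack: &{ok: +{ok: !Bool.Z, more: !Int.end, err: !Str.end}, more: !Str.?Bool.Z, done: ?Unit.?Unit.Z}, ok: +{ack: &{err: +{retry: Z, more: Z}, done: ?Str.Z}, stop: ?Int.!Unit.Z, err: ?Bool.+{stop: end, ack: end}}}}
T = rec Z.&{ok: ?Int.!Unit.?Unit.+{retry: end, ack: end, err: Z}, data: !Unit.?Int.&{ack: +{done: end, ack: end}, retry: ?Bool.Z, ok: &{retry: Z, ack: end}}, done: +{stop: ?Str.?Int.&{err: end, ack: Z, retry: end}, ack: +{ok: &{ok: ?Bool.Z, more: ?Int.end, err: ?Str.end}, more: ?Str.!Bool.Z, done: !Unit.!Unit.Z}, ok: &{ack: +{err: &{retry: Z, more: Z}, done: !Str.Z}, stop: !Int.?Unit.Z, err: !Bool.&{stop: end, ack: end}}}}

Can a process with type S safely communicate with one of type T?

NO

rec Z vs rec Z  ok (μ self-dual)
  +{ok,data,done} vs &{ok,data,done}  ok label sets agree
    [ok]
      !Int vs ?Int  ok
        ?Unit vs !Unit  ok
          !Unit vs ?Unit  ok
            &{retry,ack,err} vs +{retry,ack,err}  ok label sets agree
              [retry]
                end vs end  ok
              [ack]
                end vs end  ok
              [err]
                Z vs Z  ok
    [data]
      ?Unit vs !Unit  ok
        !Int vs ?Int  ok
          &{ack,retry,ok} vs &{ack,retry,ok}  ✗ choice polarity not flipped — not dual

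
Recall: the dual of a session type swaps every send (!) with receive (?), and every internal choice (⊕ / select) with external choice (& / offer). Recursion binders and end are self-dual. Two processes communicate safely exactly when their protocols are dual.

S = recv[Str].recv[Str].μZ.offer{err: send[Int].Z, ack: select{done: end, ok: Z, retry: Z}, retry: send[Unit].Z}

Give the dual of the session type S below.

recv[Str] = send[Str]
  recv[Str] = send[Str]
    μZ = μZ  (μ self-dual)
      offer{err,ack,retry} = select{err,ack,retry}  (external→internal)
        [err]
          send[Int] = recv[Int]
            Z self-dual
        [ack]
          select{done,ok,retry} = offer{done,ok,retry}  (internal→external)
            [done]
              end self-dual
            [ok]
              Z self-dual
            [retry]
              Z self-dual
        [retry]
          send[Unit] = recv[Unit]
            Z self-dual

send[Str].send[Str].μZ.select{err: recv[Int].Z, ack: offer{done: end, ok: Z, retry: Z}, retry: recv[Unit].Z}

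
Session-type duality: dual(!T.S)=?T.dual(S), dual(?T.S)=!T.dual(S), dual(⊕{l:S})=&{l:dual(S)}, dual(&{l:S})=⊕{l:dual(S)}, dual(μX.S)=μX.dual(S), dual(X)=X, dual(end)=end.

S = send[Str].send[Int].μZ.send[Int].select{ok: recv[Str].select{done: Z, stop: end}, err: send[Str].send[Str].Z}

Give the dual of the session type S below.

recv[Str].recv[Int].μZ.recv[Int].offer{ok: send[Str].offer{done: Z, stop: end}, err: recv[Str].recv[Str].Z}

send[Str] → recv[Str]
  send[Int] → recv[Int]
    μZ → μZ  (rec unchanged)
      send[Int] → recv[Int]
        select{ok,err} → offer{ok,err}  (⊕→&)
          [ok]
            recv[Str] → send[Str]
              select{done,stop} → offer{done,stop}  (⊕→&)
                [done]
                  Z self-dual
                [stop]
                  end self-dual
          [err]
            send[Str] → recv[Str]
              send[Str] → recv[Str]
                Z self-dual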